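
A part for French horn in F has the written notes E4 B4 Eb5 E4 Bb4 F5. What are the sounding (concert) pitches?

A3 E4 Ab4 A3 Eb4 Bb4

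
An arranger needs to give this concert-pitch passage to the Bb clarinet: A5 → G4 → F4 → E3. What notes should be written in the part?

B5 A4 G4 F#3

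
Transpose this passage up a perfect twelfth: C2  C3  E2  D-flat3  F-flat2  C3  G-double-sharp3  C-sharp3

G3 G4 B3 Ab4 Cb4 G4 D##5 G#4

C2 -> G3
C3 -> G4
E2 -> B3
Db3 -> Ab4
Fb2 -> Cb4
C3 -> G4
G##3 -> D##5
C#3 -> G#4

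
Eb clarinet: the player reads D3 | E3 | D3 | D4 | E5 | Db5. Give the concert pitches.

F3 G3 F3 F4 G5 Fb5

Written C4 on the Eb clarinet sounds as Eb4, a minor third higher; apply that shift to every note.
D3 → F3
E3 → G3
D3 → F3
D4 → F4
E5 → G5
Db5 → Fb5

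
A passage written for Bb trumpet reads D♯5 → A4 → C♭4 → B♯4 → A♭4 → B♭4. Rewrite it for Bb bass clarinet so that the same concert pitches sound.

First find concert pitch: the Bb trumpet sounds a major second below written, so D♯5 A4 C♭4 B♯4 A♭4 B♭4 sounds C#5 G4 Bbb3 A#4 Gb4 Ab4.
Then write for Bb bass clarinet: it sounds a major ninth below written, so the part must be a major ninth above concert.
C#5 → D#6
G4 → A5
Bbb3 → Cb5
A#4 → B#5
Gb4 → Ab5
Ab4 → Bb5

D#6 A5 Cb5 B#5 Ab5 Bb5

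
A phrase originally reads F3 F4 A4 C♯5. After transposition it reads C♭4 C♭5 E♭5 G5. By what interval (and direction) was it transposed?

From F3 to Cb4 is 5 letter names — a fifth of some quality.
F3 to Cb4 is 6 semitones, which makes it a diminished fifth; the second version is higher, so the direction is up.
Checking another pair — C#5 → G5 — gives the same interval.

up a diminished fifth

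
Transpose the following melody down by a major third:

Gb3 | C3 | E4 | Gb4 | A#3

Ebb3 Ab2 C4 Ebb4 F#3

Gb3: a third down reaches E, and 4 semitones makes it Ebb3.
C3: a third down reaches A, and 4 semitones makes it Ab2.
E4: a third down reaches C, and 4 semitones makes it C4.
Gb4: a third down reaches E, and 4 semitones makes it Ebb4.
A#3: a third down reaches F, and 4 semitones makes it F#3.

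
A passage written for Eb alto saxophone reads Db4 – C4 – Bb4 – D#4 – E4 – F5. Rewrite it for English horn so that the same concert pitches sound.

Cb4 Bb3 Ab4 C#4 D4 Eb5

First find concert pitch: the Eb alto saxophone sounds a major sixth below written, so Db4 C4 Bb4 D#4 E4 F5 sounds Fb3 Eb3 Db4 F#3 G3 Ab4.
Then write for English horn: it sounds a perfect fifth below written, so the part must be a perfect fifth above concert.
Fb3 → Cb4
Eb3 → Bb3
Db4 → Ab4
F#3 → C#4
G3 → D4
Ab4 → Eb5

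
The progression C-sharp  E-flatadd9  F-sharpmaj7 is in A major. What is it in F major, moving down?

A Cbadd9 Dmaj7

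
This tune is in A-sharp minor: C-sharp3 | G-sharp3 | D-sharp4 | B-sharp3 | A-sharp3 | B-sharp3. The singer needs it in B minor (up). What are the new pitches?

D3 A3 E4 C#4 B3 C#4

From A-sharp up to B is a minor second; apply that to each pitch.
C#3 gives D3
G#3 gives A3
D#4 gives E4
B#3 gives C#4
A#3 gives B3
B#3 gives C#4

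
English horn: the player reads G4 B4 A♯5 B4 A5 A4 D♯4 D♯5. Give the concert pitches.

C4 E4 D#5 E4 D5 D4 G#3 G#4

The English horn sounds a perfect fifth below written, so transpose each written note down a perfect fifth.
G4 gives C4
B4 gives E4
A#5 gives D#5
B4 gives E4
A5 gives D5
A4 gives D4
D#4 gives G#3
D#5 gives G#4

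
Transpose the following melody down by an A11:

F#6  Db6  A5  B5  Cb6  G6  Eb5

C5 Abb4 Eb4 F4 Gbb4 Db5 Bbb3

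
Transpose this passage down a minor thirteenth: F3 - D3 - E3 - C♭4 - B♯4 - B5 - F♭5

A minor thirteenth down from F3 gives A1.
D3 down a minor thirteenth is F#1.
A minor thirteenth down from E3 gives G#1.
A minor thirteenth down from Cb4 gives Eb2.
B#4: a thirteenth down reaches D, and 20 semitones makes it D##3.
A minor thirteenth down from B5 gives D#4.
A minor thirteenth down from Fb5 gives Ab3.

A1 F#1 G#1 Eb2 D##3 D#4 Ab3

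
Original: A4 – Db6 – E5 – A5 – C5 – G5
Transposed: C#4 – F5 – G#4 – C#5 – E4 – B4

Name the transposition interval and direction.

down a minor sixth

Take the first pair: A4 → C#4. A to C spans 6 letter names, so the interval is some kind of sixth.
C#4 to A4 is 8 semitones, which makes it a minor sixth; the second version is lower, so the direction is down.
Checking another pair — G5 → B4 — gives the same interval.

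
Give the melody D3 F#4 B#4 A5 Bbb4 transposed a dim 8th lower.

D3: an octave down reaches D, and 11 semitones makes it D#2.
F#4 down a diminished octave is F##3.
B#4 down a diminished octave is B##3.
A diminished octave down from A5 gives A#4.
Bbb4: an octave down reaches B, and 11 semitones makes it Bb3.

D#2 F##3 B##3 A#4 Bb3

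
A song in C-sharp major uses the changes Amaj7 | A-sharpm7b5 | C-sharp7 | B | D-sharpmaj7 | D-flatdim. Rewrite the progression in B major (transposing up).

C-sharp major up to B major is a minor seventh; each chord root moves by that interval while the quality stays the same.
Amaj7: root A up a minor seventh → G, giving Gmaj7.
A-sharpm7b5: root A-sharp up a minor seventh → G#, giving G#m7b5.
C-sharp7: root C-sharp up a minor seventh → B, giving B7.
B: root B up a minor seventh → A, giving A.
D-sharpmaj7: root D-sharp up a minor seventh → C#, giving C#maj7.
D-flatdim: root D-flat up a minor seventh → Cb, giving Cbdim.

Gmaj7 G#m7b5 B7 A C#maj7 Cbdim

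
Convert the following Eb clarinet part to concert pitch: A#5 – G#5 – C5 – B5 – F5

C#6 B5 Eb5 D6 Ab5

The Eb clarinet sounds a minor third above written, so transpose each written note up a minor third.
A#5 to C#6
G#5 to B5
C5 to Eb5
B5 to D6
F5 to Ab5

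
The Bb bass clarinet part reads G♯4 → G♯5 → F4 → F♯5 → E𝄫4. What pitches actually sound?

The Bb bass clarinet sounds a major ninth below written, so transpose each written note down a major ninth.
G#4 gives F#3
G#5 gives F#4
F4 gives Eb3
F#5 gives E4
Ebb4 gives Dbb3

F#3 F#4 Eb3 E4 Dbb3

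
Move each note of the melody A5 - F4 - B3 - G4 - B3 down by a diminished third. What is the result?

A diminished third down from A5 gives F##5.
F4: a third down reaches D, and 2 semitones makes it D#4.
B3: a third down reaches G, and 2 semitones makes it G##3.
A diminished third down from G4 gives E#4.
A diminished third down from B3 gives G##3.

F##5 D#4 G##3 E#4 G##3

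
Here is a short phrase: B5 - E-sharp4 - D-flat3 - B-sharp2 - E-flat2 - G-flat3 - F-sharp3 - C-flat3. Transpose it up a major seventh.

B5 gives A#6
E#4 gives D##5
Db3 gives C4
B#2 gives A##3
Eb2 gives D3
Gb3 gives F4
F#3 gives E#4
Cb3 gives Bb3

A#6 D##5 C4 A##3 D3 F4 E#4 Bb3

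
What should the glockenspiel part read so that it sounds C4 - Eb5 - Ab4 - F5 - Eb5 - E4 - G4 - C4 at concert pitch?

C2 Eb3 Ab2 F3 Eb3 E2 G2 C2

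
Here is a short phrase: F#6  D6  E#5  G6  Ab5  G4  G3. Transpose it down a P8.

F#5 D5 E#4 G5 Ab4 G3 G2

F#6 gives F#5
D6 gives D5
E#5 gives E#4
G6 gives G5
Ab5 gives Ab4
G4 gives G3
G3 gives G2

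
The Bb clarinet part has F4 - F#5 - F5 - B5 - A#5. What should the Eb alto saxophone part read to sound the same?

First find concert pitch: the Bb clarinet sounds a major second below written, so F4 F#5 F5 B5 A#5 sounds Eb4 E5 Eb5 A5 G#5.
Then write for Eb alto saxophone: it sounds a major sixth below written, so the part must be a major sixth above concert.
Eb4 → C5
E5 → C#6
Eb5 → C6
A5 → F#6
G#5 → E#6

C5 C#6 C6 F#6 E#6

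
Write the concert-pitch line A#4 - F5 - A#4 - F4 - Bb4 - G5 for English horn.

E#5 C6 E#5 C5 F5 D6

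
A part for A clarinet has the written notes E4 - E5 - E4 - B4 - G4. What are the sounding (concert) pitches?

The A clarinet sounds a minor third below written, so transpose each written note down a minor third.
E4 -> C#4
E5 -> C#5
E4 -> C#4
B4 -> G#4
G4 -> E4

C#4 C#5 C#4 G#4 E4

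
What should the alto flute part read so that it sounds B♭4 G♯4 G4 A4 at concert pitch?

Eb5 C#5 C5 D5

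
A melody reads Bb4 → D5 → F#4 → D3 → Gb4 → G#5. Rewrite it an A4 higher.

Bb4: a fourth up reaches E, and 6 semitones makes it E5.
D5 up an augmented fourth is G#5.
An augmented fourth up from F#4 gives B#4.
D3: a fourth up reaches G, and 6 semitones makes it G#3.
Gb4: a fourth up reaches C, and 6 semitones makes it C5.
G#5: a fourth up reaches C, and 6 semitones makes it C##6.

E5 G#5 B#4 G#3 C5 C##6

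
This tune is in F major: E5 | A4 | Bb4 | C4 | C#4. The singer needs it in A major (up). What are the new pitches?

G#5 C#5 D5 E4 E#4

From F up to A is a major third; apply that to each pitch.
E5 becomes G#5
A4 becomes C#5
Bb4 becomes D5
C4 becomes E4
C#4 becomes E#4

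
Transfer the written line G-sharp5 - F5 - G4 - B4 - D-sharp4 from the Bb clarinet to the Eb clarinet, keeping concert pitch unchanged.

D#5 C5 D4 F#4 A#3

First find concert pitch: the Bb clarinet sounds a major second below written, so G-sharp5 F5 G4 B4 D-sharp4 sounds F#5 Eb5 F4 A4 C#4.
Then write for Eb clarinet: it sounds a minor third above written, so the part must be a minor third below concert.
F#5 → D#5
Eb5 → C5
F4 → D4
A4 → F#4
C#4 → A#3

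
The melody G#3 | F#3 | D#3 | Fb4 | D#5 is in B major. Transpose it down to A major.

B major to A major down is a major second, so every note moves down by that interval.
G#3 becomes F#3
F#3 becomes E3
D#3 becomes C#3
Fb4 becomes Ebb4
D#5 becomes C#5

F#3 E3 C#3 Ebb4 C#5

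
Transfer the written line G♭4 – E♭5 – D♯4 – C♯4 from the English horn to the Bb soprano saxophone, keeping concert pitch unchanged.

First find concert pitch: the English horn sounds a perfect fifth below written, so G♭4 E♭5 D♯4 C♯4 sounds Cb4 Ab4 G#3 F#3.
Then write for Bb soprano saxophone: it sounds a major second below written, so the part must be a major second above concert.
Cb4 → Db4
Ab4 → Bb4
G#3 → A#3
F#3 → G#3

Db4 Bb4 A#3 G#3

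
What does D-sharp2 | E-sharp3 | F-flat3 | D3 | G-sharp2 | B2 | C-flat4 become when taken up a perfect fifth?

A#2 B#3 Cb4 A3 D#3 F#3 Gb4

D#2 up a perfect fifth is A#2.
E#3: a fifth up reaches B, and 7 semitones makes it B#3.
Fb3 up a perfect fifth is Cb4.
D3 up a perfect fifth is A3.
A perfect fifth up from G#2 gives D#3.
B2: a fifth up reaches F, and 7 semitones makes it F#3.
A perfect fifth up from Cb4 gives Gb4.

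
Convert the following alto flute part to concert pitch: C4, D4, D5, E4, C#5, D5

G3 A3 A4 B3 G#4 A4

Written C4 on the alto flute sounds as G3, a perfect fourth lower; apply that shift to every note.
C4 -> G3
D4 -> A3
D5 -> A4
E4 -> B3
C#5 -> G#4
D5 -> A4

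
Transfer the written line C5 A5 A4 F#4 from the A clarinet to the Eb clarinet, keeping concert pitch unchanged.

F#4 D#5 D#4 B#3

First find concert pitch: the A clarinet sounds a minor third below written, so C5 A5 A4 F#4 sounds A4 F#5 F#4 D#4.
Then write for Eb clarinet: it sounds a minor third above written, so the part must be a minor third below concert.
A4 → F#4
F#5 → D#5
F#4 → D#4
D#4 → B#3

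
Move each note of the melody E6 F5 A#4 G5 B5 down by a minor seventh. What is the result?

E6 down a minor seventh is F#5.
F5: a seventh down reaches G, and 10 semitones makes it G4.
A#4: a seventh down reaches B, and 10 semitones makes it B#3.
G5: a seventh down reaches A, and 10 semitones makes it A4.
B5 down a minor seventh is C#5.

F#5 G4 B#3 A4 C#5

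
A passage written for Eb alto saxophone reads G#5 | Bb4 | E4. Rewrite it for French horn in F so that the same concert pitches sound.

F#5 Ab4 D4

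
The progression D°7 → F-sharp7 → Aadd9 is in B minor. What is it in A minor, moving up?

B minor up to A minor is a minor seventh; each chord root moves by that interval while the quality stays the same.
D°7: root D up a minor seventh → C, giving C°7.
F-sharp7: root F-sharp up a minor seventh → E, giving E7.
Aadd9: root A up a minor seventh → G, giving Gadd9.

C°7 E7 Gadd9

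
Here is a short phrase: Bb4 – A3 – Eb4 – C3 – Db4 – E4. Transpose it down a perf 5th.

Eb4 D3 Ab3 F2 Gb3 A3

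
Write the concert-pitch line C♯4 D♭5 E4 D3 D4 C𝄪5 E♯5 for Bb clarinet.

Written C4 sounds as Bb3 on the Bb clarinet, so concert pitches are written a major second up.
C#4 becomes D#4
Db5 becomes Eb5
E4 becomes F#4
D3 becomes E3
D4 becomes E4
C##5 becomes D##5
E#5 becomes F##5

D#4 Eb5 F#4 E3 E4 D##5 F##5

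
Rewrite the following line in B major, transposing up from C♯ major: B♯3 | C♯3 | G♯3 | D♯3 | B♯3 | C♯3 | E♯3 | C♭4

A#4 B3 F#4 C#4 A#4 B3 D#4 Bbb4

From C♯ up to B is a minor seventh; apply that to each pitch.
B#3 → A#4
C#3 → B3
G#3 → F#4
D#3 → C#4
B#3 → A#4
C#3 → B3
E#3 → D#4
Cb4 → Bbb4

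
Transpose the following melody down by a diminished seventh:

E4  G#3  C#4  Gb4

F##3 A##2 D##3 A3

E4 → F##3
G#3 → A##2
C#4 → D##3
Gb4 → A3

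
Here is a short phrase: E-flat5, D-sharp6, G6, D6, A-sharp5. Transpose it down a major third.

Cb5 B5 Eb6 Bb5 F#5

A major third down from Eb5 gives Cb5.
A major third down from D#6 gives B5.
A major third down from G6 gives Eb6.
D6: a third down reaches B, and 4 semitones makes it Bb5.
A#5 down a major third is F#5.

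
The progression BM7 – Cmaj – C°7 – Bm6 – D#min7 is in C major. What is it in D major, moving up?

C major up to D major is a major second; each chord root moves by that interval while the quality stays the same.
BM7: root B up a major second → C#, giving C#M7.
Cmaj: root C up a major second → D, giving Dmaj.
C°7: root C up a major second → D, giving D°7.
Bm6: root B up a major second → C#, giving C#m6.
D#min7: root D# up a major second → E#, giving E#min7.

C#M7 Dmaj D°7 C#m6 E#min7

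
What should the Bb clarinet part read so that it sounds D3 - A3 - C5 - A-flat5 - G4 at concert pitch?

E3 B3 D5 Bb5 A4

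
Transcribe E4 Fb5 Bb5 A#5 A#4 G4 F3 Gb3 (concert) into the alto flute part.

The alto flute sounds a perfect fourth below written, so the written part must be a perfect fourth above concert — transpose each note up.
E4 to A4
Fb5 to Bbb5
Bb5 to Eb6
A#5 to D#6
A#4 to D#5
G4 to C5
F3 to Bb3
Gb3 to Cb4

A4 Bbb5 Eb6 D#6 D#5 C5 Bb3 Cb4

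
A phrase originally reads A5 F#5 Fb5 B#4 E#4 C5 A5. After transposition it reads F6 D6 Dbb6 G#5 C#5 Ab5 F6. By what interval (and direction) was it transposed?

up a minor sixth

From A5 to F6 is 6 letter names — a sixth of some quality.
A5 to F6 is 8 semitones, which makes it a minor sixth; the second version is higher, so the direction is up.
Checking another pair — A5 → F6 — gives the same interval.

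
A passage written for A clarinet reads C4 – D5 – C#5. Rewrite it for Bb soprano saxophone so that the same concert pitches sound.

B3 C#5 B#4

First find concert pitch: the A clarinet sounds a minor third below written, so C4 D5 C#5 sounds A3 B4 A#4.
Then write for Bb soprano saxophone: it sounds a major second below written, so the part must be a major second above concert.
A3 → B3
B4 → C#5
A#4 → B#4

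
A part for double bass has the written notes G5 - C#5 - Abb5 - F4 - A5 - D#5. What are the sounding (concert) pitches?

G4 C#4 Abb4 F3 A4 D#4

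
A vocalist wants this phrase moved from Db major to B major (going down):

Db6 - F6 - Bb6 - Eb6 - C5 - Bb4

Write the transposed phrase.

B5 D#6 G#6 C#6 A#4 G#4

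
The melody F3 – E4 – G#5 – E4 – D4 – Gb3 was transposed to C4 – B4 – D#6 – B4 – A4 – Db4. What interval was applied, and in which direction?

Take the first pair: F3 → C4. F to C spans 5 letter names, so the interval is some kind of fifth.
F3 to C4 is 7 semitones, which makes it a perfect fifth; the second version is higher, so the direction is up.
Checking another pair — Gb3 → Db4 — gives the same interval.

up a perfect fifth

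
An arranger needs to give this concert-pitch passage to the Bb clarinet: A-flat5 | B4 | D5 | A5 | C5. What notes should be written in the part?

Bb5 C#5 E5 B5 D5

The Bb clarinet sounds a major second below written, so the written part must be a major second above concert — transpose each note up.
Ab5 -> Bb5
B4 -> C#5
D5 -> E5
A5 -> B5
C5 -> D5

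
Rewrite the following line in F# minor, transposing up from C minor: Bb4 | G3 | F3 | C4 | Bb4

From C up to F# is an augmented fourth; apply that to each pitch.
Bb4 → E5
G3 → C#4
F3 → B3
C4 → F#4
Bb4 → E5

E5 C#4 B3 F#4 E5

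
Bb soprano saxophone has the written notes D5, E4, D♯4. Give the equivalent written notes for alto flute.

F5 G4 F#4

First find concert pitch: the Bb soprano saxophone sounds a major second below written, so D5 E4 D♯4 sounds C5 D4 C#4.
Then write for alto flute: it sounds a perfect fourth below written, so the part must be a perfect fourth above concert.
C5 → F5
D4 → G4
C#4 → F#4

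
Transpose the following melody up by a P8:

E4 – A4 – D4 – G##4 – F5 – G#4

E5 A5 D5 G##5 F6 G#5

E4 → E5
A4 → A5
D4 → D5
G##4 → G##5
F5 → F6
G#4 → G#5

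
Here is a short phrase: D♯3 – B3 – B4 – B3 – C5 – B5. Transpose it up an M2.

D#3 up a major second is E#3.
B3: a second up reaches C, and 2 semitones makes it C#4.
A major second up from B4 gives C#5.
B3 up a major second is C#4.
C5 up a major second is D5.
B5 up a major second is C#6.

E#3 C#4 C#5 C#4 D5 C#6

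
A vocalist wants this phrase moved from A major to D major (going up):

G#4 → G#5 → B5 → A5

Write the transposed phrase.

From A up to D is a perfect fourth; apply that to each pitch.
G#4 to C#5
G#5 to C#6
B5 to E6
A5 to D6

C#5 C#6 E6 D6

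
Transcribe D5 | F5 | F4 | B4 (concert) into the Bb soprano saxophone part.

E5 G5 G4 C#5

Written C4 sounds as Bb3 on the Bb soprano saxophone, so concert pitches are written a major second up.
D5 to E5
F5 to G5
F4 to G4
B4 to C#5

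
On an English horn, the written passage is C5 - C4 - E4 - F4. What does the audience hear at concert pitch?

F4 F3 A3 Bb3

The English horn sounds a perfect fifth below written, so transpose each written note down a perfect fifth.
C5 → F4
C4 → F3
E4 → A3
F4 → Bb3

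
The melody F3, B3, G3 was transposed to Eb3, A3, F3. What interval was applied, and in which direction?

down a major second

From F3 to Eb3 is 2 letter names — a second of some quality.
Eb3 to F3 is 2 semitones, which makes it a major second; the second version is lower, so the direction is down.
Checking another pair — G3 → F3 — gives the same interval.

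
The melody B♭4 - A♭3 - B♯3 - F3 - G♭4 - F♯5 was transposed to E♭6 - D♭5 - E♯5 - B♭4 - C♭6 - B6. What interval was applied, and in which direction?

Take the first pair: Bb4 → Eb6. B to E spans 11 letter names, so the interval is some kind of eleventh.
Bb4 to Eb6 is 17 semitones, which makes it a perfect eleventh; the second version is higher, so the direction is up.
Checking another pair — F#5 → B6 — gives the same interval.

up a perfect eleventh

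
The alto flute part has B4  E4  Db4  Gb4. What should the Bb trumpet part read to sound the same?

G#4 C#4 Bb3 Eb4

First find concert pitch: the alto flute sounds a perfect fourth below written, so B4 E4 Db4 Gb4 sounds F#4 B3 Ab3 Db4.
Then write for Bb trumpet: it sounds a major second below written, so the part must be a major second above concert.
F#4 → G#4
B3 → C#4
Ab3 → Bb3
Db4 → Eb4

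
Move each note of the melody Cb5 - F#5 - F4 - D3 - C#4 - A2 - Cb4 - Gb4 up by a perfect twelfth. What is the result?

Gb6 C#7 C6 A4 G#5 E4 Gb5 Db6

Cb5: a twelfth up reaches G, and 19 semitones makes it Gb6.
F#5: a twelfth up reaches C, and 19 semitones makes it C#7.
A perfect twelfth up from F4 gives C6.
A perfect twelfth up from D3 gives A4.
A perfect twelfth up from C#4 gives G#5.
A2: a twelfth up reaches E, and 19 semitones makes it E4.
Cb4 up a perfect twelfth is Gb5.
Gb4 up a perfect twelfth is Db6.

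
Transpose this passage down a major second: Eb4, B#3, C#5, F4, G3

Db4 A#3 B4 Eb4 F3

Eb4 down a major second is Db4.
B#3 down a major second is A#3.
C#5 down a major second is B4.
F4 down a major second is Eb4.
G3: a second down reaches F, and 2 semitones makes it F3.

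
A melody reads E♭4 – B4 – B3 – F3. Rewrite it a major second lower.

Eb4 down a major second is Db4.
A major second down from B4 gives A4.
A major second down from B3 gives A3.
F3 down a major second is Eb3.

Db4 A4 A3 Eb3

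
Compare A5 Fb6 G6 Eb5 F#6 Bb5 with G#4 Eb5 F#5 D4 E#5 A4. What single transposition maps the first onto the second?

down a minor ninth

Take the first pair: A5 → G#4. A to G spans 9 letter names, so the interval is some kind of ninth.
G#4 to A5 is 13 semitones, which makes it a minor ninth; the second version is lower, so the direction is down.
Checking another pair — Bb5 → A4 — gives the same interval.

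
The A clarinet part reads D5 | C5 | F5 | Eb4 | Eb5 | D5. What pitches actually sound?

B4 A4 D5 C4 C5 B4

The A clarinet sounds a minor third below written, so transpose each written note down a minor third.
D5 -> B4
C5 -> A4
F5 -> D5
Eb4 -> C4
Eb5 -> C5
D5 -> B4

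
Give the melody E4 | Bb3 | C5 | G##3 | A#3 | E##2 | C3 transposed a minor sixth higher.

C5 Gb4 Ab5 E#4 F#4 C##3 Ab3

E4 becomes C5
Bb3 becomes Gb4
C5 becomes Ab5
G##3 becomes E#4
A#3 becomes F#4
E##2 becomes C##3
C3 becomes Ab3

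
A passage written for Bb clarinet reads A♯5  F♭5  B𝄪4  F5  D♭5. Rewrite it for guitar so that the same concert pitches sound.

G#6 Ebb6 A##5 Eb6 Cb6

First find concert pitch: the Bb clarinet sounds a major second below written, so A♯5 F♭5 B𝄪4 F5 D♭5 sounds G#5 Ebb5 A##4 Eb5 Cb5.
Then write for guitar: it sounds a perfect octave below written, so the part must be a perfect octave above concert.
G#5 → G#6
Ebb5 → Ebb6
A##4 → A##5
Eb5 → Eb6
Cb5 → Cb6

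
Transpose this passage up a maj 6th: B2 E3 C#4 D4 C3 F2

G#3 C#4 A#4 B4 A3 D3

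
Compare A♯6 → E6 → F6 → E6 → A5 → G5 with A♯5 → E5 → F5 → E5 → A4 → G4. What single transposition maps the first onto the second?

down a perfect octave

From A#6 to A#5 is 8 letter names — an octave of some quality.
A#5 to A#6 is 12 semitones, which makes it a perfect octave; the second version is lower, so the direction is down.
Checking another pair — G5 → G4 — gives the same interval.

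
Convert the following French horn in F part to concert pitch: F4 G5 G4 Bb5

Written C4 on the French horn in F sounds as F3, a perfect fifth lower; apply that shift to every note.
F4 → Bb3
G5 → C5
G4 → C4
Bb5 → Eb5

Bb3 C5 C4 Eb5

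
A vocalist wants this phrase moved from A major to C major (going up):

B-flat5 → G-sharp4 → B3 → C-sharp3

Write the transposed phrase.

Db6 B4 D4 E3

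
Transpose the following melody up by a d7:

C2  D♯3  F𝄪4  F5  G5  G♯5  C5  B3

Bbb2 C4 E5 Ebb6 Fb6 F6 Bbb5 Ab4

C2 to Bbb2
D#3 to C4
F##4 to E5
F5 to Ebb6
G5 to Fb6
G#5 to F6
C5 to Bbb5
B3 to Ab4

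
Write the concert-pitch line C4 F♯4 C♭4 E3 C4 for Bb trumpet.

The Bb trumpet sounds a major second below written, so the written part must be a major second above concert — transpose each note up.
C4 to D4
F#4 to G#4
Cb4 to Db4
E3 to F#3
C4 to D4

D4 G#4 Db4 F#3 D4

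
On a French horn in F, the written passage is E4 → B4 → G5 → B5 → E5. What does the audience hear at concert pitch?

The French horn in F sounds a perfect fifth below written, so transpose each written note down a perfect fifth.
E4 -> A3
B4 -> E4
G5 -> C5
B5 -> E5
E5 -> A4

A3 E4 C5 E5 A4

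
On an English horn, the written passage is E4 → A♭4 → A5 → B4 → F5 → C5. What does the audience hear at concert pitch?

Written C4 on the English horn sounds as F3, a perfect fifth lower; apply that shift to every note.
E4 -> A3
Ab4 -> Db4
A5 -> D5
B4 -> E4
F5 -> Bb4
C5 -> F4

A3 Db4 D5 E4 Bb4 F4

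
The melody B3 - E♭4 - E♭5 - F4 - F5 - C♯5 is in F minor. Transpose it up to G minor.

F minor to G minor up is a major second, so every note moves up by that interval.
B3 becomes C#4
Eb4 becomes F4
Eb5 becomes F5
F4 becomes G4
F5 becomes G5
C#5 becomes D#5

C#4 F4 F5 G4 G5 D#5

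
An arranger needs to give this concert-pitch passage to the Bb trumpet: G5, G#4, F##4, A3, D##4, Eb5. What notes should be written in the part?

A5 A#4 G##4 B3 E##4 F5

The Bb trumpet sounds a major second below written, so the written part must be a major second above concert — transpose each note up.
G5 gives A5
G#4 gives A#4
F##4 gives G##4
A3 gives B3
D##4 gives E##4
Eb5 gives F5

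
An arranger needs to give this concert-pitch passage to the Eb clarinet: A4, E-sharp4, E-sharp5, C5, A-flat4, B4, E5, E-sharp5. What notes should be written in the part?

Written C4 sounds as Eb4 on the Eb clarinet, so concert pitches are written a minor third down.
A4 -> F#4
E#4 -> C##4
E#5 -> C##5
C5 -> A4
Ab4 -> F4
B4 -> G#4
E5 -> C#5
E#5 -> C##5

F#4 C##4 C##5 A4 F4 G#4 C#5 C##5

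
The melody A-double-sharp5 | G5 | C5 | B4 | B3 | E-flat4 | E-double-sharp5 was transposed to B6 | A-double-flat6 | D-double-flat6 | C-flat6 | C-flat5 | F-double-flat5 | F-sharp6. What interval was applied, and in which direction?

Take the first pair: A##5 → B6. A to B spans 9 letter names, so the interval is some kind of ninth.
A##5 to B6 is 12 semitones, which makes it a diminished ninth; the second version is higher, so the direction is up.
Checking another pair — E##5 → F#6 — gives the same interval.

up a diminished ninth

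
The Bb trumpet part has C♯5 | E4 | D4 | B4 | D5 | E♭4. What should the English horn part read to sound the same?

First find concert pitch: the Bb trumpet sounds a major second below written, so C♯5 E4 D4 B4 D5 E♭4 sounds B4 D4 C4 A4 C5 Db4.
Then write for English horn: it sounds a perfect fifth below written, so the part must be a perfect fifth above concert.
B4 → F#5
D4 → A4
C4 → G4
A4 → E5
C5 → G5
Db4 → Ab4

F#5 A4 G4 E5 G5 Ab4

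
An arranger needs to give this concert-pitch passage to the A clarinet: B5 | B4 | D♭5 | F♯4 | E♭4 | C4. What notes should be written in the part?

D6 D5 Fb5 A4 Gb4 Eb4

The A clarinet sounds a minor third below written, so the written part must be a minor third above concert — transpose each note up.
B5 -> D6
B4 -> D5
Db5 -> Fb5
F#4 -> A4
Eb4 -> Gb4
C4 -> Eb4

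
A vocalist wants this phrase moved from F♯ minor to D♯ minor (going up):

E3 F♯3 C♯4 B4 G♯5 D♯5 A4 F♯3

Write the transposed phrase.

F♯ minor to D♯ minor up is a major sixth, so every note moves up by that interval.
E3 -> C#4
F#3 -> D#4
C#4 -> A#4
B4 -> G#5
G#5 -> E#6
D#5 -> B#5
A4 -> F#5
F#3 -> D#4

C#4 D#4 A#4 G#5 E#6 B#5 F#5 D#4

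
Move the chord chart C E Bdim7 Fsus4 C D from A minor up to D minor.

F A Edim7 Bbsus4 F G

A minor up to D minor is a perfect fourth; each chord root moves by that interval while the quality stays the same.
C: root C up a perfect fourth → F, giving F.
E: root E up a perfect fourth → A, giving A.
Bdim7: root B up a perfect fourth → E, giving Edim7.
Fsus4: root F up a perfect fourth → Bb, giving Bbsus4.
C: root C up a perfect fourth → F, giving F.
D: root D up a perfect fourth → G, giving G.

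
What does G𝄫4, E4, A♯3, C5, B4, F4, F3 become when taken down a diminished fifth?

Gbb4 -> Cb4
E4 -> A#3
A#3 -> D##3
C5 -> F#4
B4 -> E#4
F4 -> B3
F3 -> B2

Cb4 A#3 D##3 F#4 E#4 B3 B2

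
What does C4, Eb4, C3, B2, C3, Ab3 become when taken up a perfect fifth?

G4 Bb4 G3 F#3 G3 Eb4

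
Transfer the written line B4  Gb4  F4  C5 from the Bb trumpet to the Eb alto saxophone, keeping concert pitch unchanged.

F#5 Db5 C5 G5

First find concert pitch: the Bb trumpet sounds a major second below written, so B4 Gb4 F4 C5 sounds A4 Fb4 Eb4 Bb4.
Then write for Eb alto saxophone: it sounds a major sixth below written, so the part must be a major sixth above concert.
A4 → F#5
Fb4 → Db5
Eb4 → C5
Bb4 → G5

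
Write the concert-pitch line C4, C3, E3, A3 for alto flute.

F4 F3 A3 D4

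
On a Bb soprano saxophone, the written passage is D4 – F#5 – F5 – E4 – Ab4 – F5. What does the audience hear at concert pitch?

C4 E5 Eb5 D4 Gb4 Eb5

The Bb soprano saxophone sounds a major second below written, so transpose each written note down a major second.
D4 to C4
F#5 to E5
F5 to Eb5
E4 to D4
Ab4 to Gb4
F5 to Eb5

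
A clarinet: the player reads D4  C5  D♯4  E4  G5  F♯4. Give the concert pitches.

B3 A4 B#3 C#4 E5 D#4

Written C4 on the A clarinet sounds as A3, a minor third lower; apply that shift to every note.
D4 becomes B3
C5 becomes A4
D#4 becomes B#3
E4 becomes C#4
G5 becomes E5
F#4 becomes D#4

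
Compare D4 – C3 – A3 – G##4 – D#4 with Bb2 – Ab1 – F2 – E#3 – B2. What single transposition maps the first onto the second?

down a major tenth

From D4 to Bb2 is 10 letter names — a tenth of some quality.
Bb2 to D4 is 16 semitones, which makes it a major tenth; the second version is lower, so the direction is down.
Checking another pair — D#4 → B2 — gives the same interval.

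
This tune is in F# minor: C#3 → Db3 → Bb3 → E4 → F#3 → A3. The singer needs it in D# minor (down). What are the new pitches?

F# minor to D# minor down is a minor third, so every note moves down by that interval.
C#3 becomes A#2
Db3 becomes Bb2
Bb3 becomes G3
E4 becomes C#4
F#3 becomes D#3
A3 becomes F#3

A#2 Bb2 G3 C#4 D#3 F#3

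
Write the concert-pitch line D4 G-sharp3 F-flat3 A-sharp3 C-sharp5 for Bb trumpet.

The Bb trumpet sounds a major second below written, so the written part must be a major second above concert — transpose each note up.
D4 becomes E4
G#3 becomes A#3
Fb3 becomes Gb3
A#3 becomes B#3
C#5 becomes D#5

E4 A#3 Gb3 B#3 D#5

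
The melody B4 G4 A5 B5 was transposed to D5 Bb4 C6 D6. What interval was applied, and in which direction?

up a minor third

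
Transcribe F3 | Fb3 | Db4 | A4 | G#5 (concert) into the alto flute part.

The alto flute sounds a perfect fourth below written, so the written part must be a perfect fourth above concert — transpose each note up.
F3 gives Bb3
Fb3 gives Bbb3
Db4 gives Gb4
A4 gives D5
G#5 gives C#6

Bb3 Bbb3 Gb4 D5 C#6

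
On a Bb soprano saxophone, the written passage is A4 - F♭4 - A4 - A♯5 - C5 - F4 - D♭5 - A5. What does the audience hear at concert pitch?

G4 Ebb4 G4 G#5 Bb4 Eb4 Cb5 G5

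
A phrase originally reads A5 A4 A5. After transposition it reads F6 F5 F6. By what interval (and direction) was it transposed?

up a minor sixth

From A5 to F6 is 6 letter names — a sixth of some quality.
A5 to F6 is 8 semitones, which makes it a minor sixth; the second version is higher, so the direction is up.
Checking another pair — A5 → F6 — gives the same interval.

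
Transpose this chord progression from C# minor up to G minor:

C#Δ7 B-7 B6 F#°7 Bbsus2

C# minor up to G minor is a diminished fifth; each chord root moves by that interval while the quality stays the same.
C#Δ7: root C# up a diminished fifth → G, giving GΔ7.
B-7: root B up a diminished fifth → F, giving F-7.
B6: root B up a diminished fifth → F, giving F6.
F#°7: root F# up a diminished fifth → C, giving C°7.
Bbsus2: root Bb up a diminished fifth → Fb, giving Fbsus2.

GΔ7 F-7 F6 C°7 Fbsus2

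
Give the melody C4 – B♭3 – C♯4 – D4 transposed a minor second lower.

C4 to B3
Bb3 to A3
C#4 to B#3
D4 to C#4

B3 A3 B#3 C#4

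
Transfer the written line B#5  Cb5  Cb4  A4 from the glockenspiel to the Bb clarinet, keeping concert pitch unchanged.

First find concert pitch: the glockenspiel sounds a perfect fifteenth above written, so B#5 Cb5 Cb4 A4 sounds B#7 Cb7 Cb6 A6.
Then write for Bb clarinet: it sounds a major second below written, so the part must be a major second above concert.
B#7 → C##8
Cb7 → Db7
Cb6 → Db6
A6 → B6

C##8 Db7 Db6 B6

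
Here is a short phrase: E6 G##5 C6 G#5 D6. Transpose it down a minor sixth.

E6 down a minor sixth is G#5.
A minor sixth down from G##5 gives B##4.
C6 down a minor sixth is E5.
A minor sixth down from G#5 gives B#4.
D6: a sixth down reaches F, and 8 semitones makes it F#5.

G#5 B##4 E5 B#4 F#5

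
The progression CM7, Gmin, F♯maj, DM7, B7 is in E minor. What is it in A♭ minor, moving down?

E minor down to A♭ minor is an augmented fifth; each chord root moves by that interval while the quality stays the same.
CM7: root C down an augmented fifth → Fb, giving FbM7.
Gmin: root G down an augmented fifth → Cb, giving Cbmin.
F♯maj: root F♯ down an augmented fifth → Bb, giving Bbmaj.
DM7: root D down an augmented fifth → Gb, giving GbM7.
B7: root B down an augmented fifth → Eb, giving Eb7.

FbM7 Cbmin Bbmaj GbM7 Eb7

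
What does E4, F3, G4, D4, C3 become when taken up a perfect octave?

E4 gives E5
F3 gives F4
G4 gives G5
D4 gives D5
C3 gives C4

E5 F4 G5 D5 C4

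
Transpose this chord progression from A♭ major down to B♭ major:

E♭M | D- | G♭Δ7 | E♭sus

A♭ major down to B♭ major is a minor seventh; each chord root moves by that interval while the quality stays the same.
E♭M: root E♭ down a minor seventh → F, giving FM.
D-: root D down a minor seventh → E, giving E-.
G♭Δ7: root G♭ down a minor seventh → Ab, giving AbΔ7.
E♭sus: root E♭ down a minor seventh → F, giving Fsus.

FM E- AbΔ7 Fsus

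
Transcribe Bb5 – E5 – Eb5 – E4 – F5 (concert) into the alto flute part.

Eb6 A5 Ab5 A4 Bb5

Written C4 sounds as G3 on the alto flute, so concert pitches are written a perfect fourth up.
Bb5 -> Eb6
E5 -> A5
Eb5 -> Ab5
E4 -> A4
F5 -> Bb5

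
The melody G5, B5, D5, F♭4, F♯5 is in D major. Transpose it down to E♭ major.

Ab4 C5 Eb4 Gbb3 G4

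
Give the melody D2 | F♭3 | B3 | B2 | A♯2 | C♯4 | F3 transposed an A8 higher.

D2 -> D#3
Fb3 -> F4
B3 -> B#4
B2 -> B#3
A#2 -> A##3
C#4 -> C##5
F3 -> F#4

D#3 F4 B#4 B#3 A##3 C##5 F#4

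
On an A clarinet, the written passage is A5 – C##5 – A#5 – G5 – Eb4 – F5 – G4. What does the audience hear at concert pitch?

The A clarinet sounds a minor third below written, so transpose each written note down a minor third.
A5 becomes F#5
C##5 becomes A##4
A#5 becomes F##5
G5 becomes E5
Eb4 becomes C4
F5 becomes D5
G4 becomes E4

F#5 A##4 F##5 E5 C4 D5 E4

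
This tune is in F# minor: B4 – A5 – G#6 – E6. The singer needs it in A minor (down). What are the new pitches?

F# minor to A minor down is a major sixth, so every note moves down by that interval.
B4 → D4
A5 → C5
G#6 → B5
E6 → G5

D4 C5 B5 G5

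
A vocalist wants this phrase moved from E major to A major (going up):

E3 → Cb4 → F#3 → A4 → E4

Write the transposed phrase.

E major to A major up is a perfect fourth, so every note moves up by that interval.
E3 -> A3
Cb4 -> Fb4
F#3 -> B3
A4 -> D5
E4 -> A4

A3 Fb4 B3 D5 A4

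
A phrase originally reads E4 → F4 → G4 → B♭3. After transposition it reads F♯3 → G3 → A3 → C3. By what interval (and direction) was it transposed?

Take the first pair: E4 → F#3. E to F spans 7 letter names, so the interval is some kind of seventh.
F#3 to E4 is 10 semitones, which makes it a minor seventh; the second version is lower, so the direction is down.
Checking another pair — Bb3 → C3 — gives the same interval.

down a minor seventh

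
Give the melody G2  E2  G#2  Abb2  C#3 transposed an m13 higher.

Eb4 C4 E4 Fbb4 A4

G2 -> Eb4
E2 -> C4
G#2 -> E4
Abb2 -> Fbb4
C#3 -> A4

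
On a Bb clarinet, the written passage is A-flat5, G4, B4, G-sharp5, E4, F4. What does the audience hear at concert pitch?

Gb5 F4 A4 F#5 D4 Eb4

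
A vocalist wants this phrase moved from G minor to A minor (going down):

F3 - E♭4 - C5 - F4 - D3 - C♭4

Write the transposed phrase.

G2 F3 D4 G3 E2 Db3

From G down to A is a minor seventh; apply that to each pitch.
F3 -> G2
Eb4 -> F3
C5 -> D4
F4 -> G3
D3 -> E2
Cb4 -> Db3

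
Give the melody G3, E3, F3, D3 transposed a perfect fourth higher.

G3 to C4
E3 to A3
F3 to Bb3
D3 to G3

C4 A3 Bb3 G3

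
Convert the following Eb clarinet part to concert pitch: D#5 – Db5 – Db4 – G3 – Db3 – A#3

Written C4 on the Eb clarinet sounds as Eb4, a minor third higher; apply that shift to every note.
D#5 → F#5
Db5 → Fb5
Db4 → Fb4
G3 → Bb3
Db3 → Fb3
A#3 → C#4

F#5 Fb5 Fb4 Bb3 Fb3 C#4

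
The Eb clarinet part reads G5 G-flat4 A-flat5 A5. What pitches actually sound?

Bb5 Bbb4 Cb6 C6

Written C4 on the Eb clarinet sounds as Eb4, a minor third higher; apply that shift to every note.
G5 becomes Bb5
Gb4 becomes Bbb4
Ab5 becomes Cb6
A5 becomes C6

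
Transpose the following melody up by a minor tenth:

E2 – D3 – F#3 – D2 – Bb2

E2 becomes G3
D3 becomes F4
F#3 becomes A4
D2 becomes F3
Bb2 becomes Db4

G3 F4 A4 F3 Db4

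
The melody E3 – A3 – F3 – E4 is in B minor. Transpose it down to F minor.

From B down to F is an augmented fourth; apply that to each pitch.
E3 -> Bb2
A3 -> Eb3
F3 -> Cb3
E4 -> Bb3

Bb2 Eb3 Cb3 Bb3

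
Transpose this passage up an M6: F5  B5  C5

D6 G#6 A5

A major sixth up from F5 gives D6.
A major sixth up from B5 gives G#6.
A major sixth up from C5 gives A5.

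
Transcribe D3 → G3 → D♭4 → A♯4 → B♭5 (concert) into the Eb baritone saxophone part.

Written C4 sounds as Eb2 on the Eb baritone saxophone, so concert pitches are written a major thirteenth up.
D3 -> B4
G3 -> E5
Db4 -> Bb5
A#4 -> F##6
Bb5 -> G7

B4 E5 Bb5 F##6 G7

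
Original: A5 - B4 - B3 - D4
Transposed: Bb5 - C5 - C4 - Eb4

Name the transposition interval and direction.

up a minor second

From A5 to Bb5 is 2 letter names — a second of some quality.
A5 to Bb5 is 1 semitone, which makes it a minor second; the second version is higher, so the direction is up.
Checking another pair — D4 → Eb4 — gives the same interval.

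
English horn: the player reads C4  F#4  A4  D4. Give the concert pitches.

F3 B3 D4 G3

The English horn sounds a perfect fifth below written, so transpose each written note down a perfect fifth.
C4 -> F3
F#4 -> B3
A4 -> D4
D4 -> G3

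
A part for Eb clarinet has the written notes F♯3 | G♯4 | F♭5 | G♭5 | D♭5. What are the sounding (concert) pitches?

A3 B4 Abb5 Bbb5 Fb5

The Eb clarinet sounds a minor third above written, so transpose each written note up a minor third.
F#3 to A3
G#4 to B4
Fb5 to Abb5
Gb5 to Bbb5
Db5 to Fb5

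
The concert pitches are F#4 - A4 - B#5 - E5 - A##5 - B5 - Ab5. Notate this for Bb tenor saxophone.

The Bb tenor saxophone sounds a major ninth below written, so the written part must be a major ninth above concert — transpose each note up.
F#4 → G#5
A4 → B5
B#5 → C##7
E5 → F#6
A##5 → B##6
B5 → C#7
Ab5 → Bb6

G#5 B5 C##7 F#6 B##6 C#7 Bb6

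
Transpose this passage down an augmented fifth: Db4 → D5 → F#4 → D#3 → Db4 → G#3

Gbb3 Gb4 Bb3 G2 Gbb3 C3

Db4: a fifth down reaches G, and 8 semitones makes it Gbb3.
D5: a fifth down reaches G, and 8 semitones makes it Gb4.
F#4: a fifth down reaches B, and 8 semitones makes it Bb3.
An augmented fifth down from D#3 gives G2.
Db4 down an augmented fifth is Gbb3.
G#3: a fifth down reaches C, and 8 semitones makes it C3.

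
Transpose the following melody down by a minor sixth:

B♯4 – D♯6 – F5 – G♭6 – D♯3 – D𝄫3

B#4 down a minor sixth is D##4.
D#6: a sixth down reaches F, and 8 semitones makes it F##5.
F5 down a minor sixth is A4.
Gb6: a sixth down reaches B, and 8 semitones makes it Bb5.
D#3 down a minor sixth is F##2.
Dbb3 down a minor sixth is Fb2.

D##4 F##5 A4 Bb5 F##2 Fb2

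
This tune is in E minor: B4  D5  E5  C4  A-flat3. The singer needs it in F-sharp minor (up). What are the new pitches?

E minor to F-sharp minor up is a major second, so every note moves up by that interval.
B4 -> C#5
D5 -> E5
E5 -> F#5
C4 -> D4
Ab3 -> Bb3

C#5 E5 F#5 D4 Bb3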